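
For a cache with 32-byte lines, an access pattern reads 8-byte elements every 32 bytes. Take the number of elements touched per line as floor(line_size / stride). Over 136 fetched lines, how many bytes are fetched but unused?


Elements per line = floor(32 / 32) = 1
Bytes used per line = 1 * 8 = 8
Wasted per line = 32 - 8 = 24
Total wasted = 24 * 136 = 3264

3264


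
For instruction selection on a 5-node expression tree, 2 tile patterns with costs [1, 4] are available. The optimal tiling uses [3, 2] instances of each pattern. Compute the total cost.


Total cost = sum(count_i * cost_i)
= 3*1 + 2*4
= 11

11


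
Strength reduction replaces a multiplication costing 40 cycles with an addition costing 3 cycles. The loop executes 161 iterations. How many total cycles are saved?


Per-iteration saving = 40 - 3 = 37
Total saved = 161 * 37 = 5957

5957


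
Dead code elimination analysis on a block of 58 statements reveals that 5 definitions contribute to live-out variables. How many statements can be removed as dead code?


Dead code = total statements - live definitions
= 58 - 5 = 53

53


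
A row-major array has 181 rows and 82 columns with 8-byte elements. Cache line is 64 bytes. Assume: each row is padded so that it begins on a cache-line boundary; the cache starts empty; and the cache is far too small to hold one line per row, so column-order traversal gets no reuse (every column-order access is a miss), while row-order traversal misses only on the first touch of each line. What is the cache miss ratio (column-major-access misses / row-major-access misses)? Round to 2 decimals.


Each row occupies 82 * 8 = 656 bytes and starts on a line boundary, so it spans ceil(656 / 64) = 11 cache lines.
Row-major traversal misses (one per line touched): 181 * ceil(82 * 8 / 64) = 1991
Column-major traversal misses (no reuse, every access misses): 181 * 82 = 14842
Ratio = 14842 / 1991 = 7.45

7.45


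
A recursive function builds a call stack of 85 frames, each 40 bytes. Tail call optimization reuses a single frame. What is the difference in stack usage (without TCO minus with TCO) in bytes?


Without TCO: 85 * 40 = 3400 bytes
With TCO: reuse 1 frame = 40 bytes
Savings = 3400 - 40 = 3360

3360


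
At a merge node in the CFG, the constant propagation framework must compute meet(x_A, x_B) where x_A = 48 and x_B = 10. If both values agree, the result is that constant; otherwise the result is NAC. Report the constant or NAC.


Meet operation: if both paths give the same constant, result is that constant; if they differ, result is NAC (not-a-constant).
Path A: 48, Path B: 10 -> differ
Result: not-a-constant -> NAC

NAC


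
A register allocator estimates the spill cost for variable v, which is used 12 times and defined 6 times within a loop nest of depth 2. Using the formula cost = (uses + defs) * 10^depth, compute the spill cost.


uses + defs = 12 + 6 = 18
10^2 = 100
Spill cost = 18 * 100 = 1800

1800


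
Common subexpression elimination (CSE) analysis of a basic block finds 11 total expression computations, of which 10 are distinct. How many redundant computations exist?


CSE count = total expressions - unique expressions
= 11 - 10 = 1

1


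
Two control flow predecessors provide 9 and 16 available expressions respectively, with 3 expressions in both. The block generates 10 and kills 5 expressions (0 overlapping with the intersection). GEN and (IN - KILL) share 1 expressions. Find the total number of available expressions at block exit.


IN = intersection of predecessors = 3
IN - KILL = 3 - 0 = 3
|OUT| = |GEN| + |IN - KILL| - |GEN ∩ (IN - KILL)| = 10 + 3 - 1 = 12

12


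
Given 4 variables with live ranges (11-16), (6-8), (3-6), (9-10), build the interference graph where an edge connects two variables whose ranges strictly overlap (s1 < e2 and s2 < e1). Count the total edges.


Check all pairs for overlapping intervals.
Two intervals (s1,e1) and (s2,e2) overlap if s1 < e2 and s2 < e1.
v0 (11-16) vs v1..v3: overlaps none -> 0
v1 (6-8) vs v2..v3: overlaps none -> 0
v2 (3-6) vs v3: overlaps none -> 0
Total overlapping pairs = 0 + 0 + 0 = 0

0


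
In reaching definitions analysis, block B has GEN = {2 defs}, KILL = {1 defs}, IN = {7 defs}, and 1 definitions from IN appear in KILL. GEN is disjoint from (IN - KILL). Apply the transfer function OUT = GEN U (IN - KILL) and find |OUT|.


IN - KILL: 7 - 1 = 6 surviving definitions
OUT = GEN + surviving = 2 + 6 = 8

8


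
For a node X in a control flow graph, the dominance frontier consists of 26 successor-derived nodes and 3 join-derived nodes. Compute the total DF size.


DF(X) = direct successor contributions + join point contributions
= 26 + 3 = 29

29


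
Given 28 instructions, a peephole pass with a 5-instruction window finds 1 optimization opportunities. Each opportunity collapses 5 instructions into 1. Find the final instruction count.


Each match removes 4 instructions.
Total removed = 1 * 4 = 4
Remaining = 28 - 4 = 24

24


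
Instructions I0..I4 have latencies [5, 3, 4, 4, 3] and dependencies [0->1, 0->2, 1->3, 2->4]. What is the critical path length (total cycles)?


Compute longest path through dependency graph: dist(Ik) = max over predecessors of dist + latency(Ik).
dist(I0) = latency 5 = 5
dist(I1) = dist(I0) + 3 = 5 + 3 = 8
dist(I2) = dist(I0) + 4 = 5 + 4 = 9
dist(I3) = dist(I1) + 4 = 8 + 4 = 12
dist(I4) = dist(I2) + 3 = 9 + 3 = 12
Critical path = max dist = 12

12


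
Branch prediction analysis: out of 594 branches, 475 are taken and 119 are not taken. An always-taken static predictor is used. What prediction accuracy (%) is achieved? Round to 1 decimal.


Predictor: always-taken
Correct predictions = 475
Accuracy = 475 / 594 * 100 = 80.0%

80.0


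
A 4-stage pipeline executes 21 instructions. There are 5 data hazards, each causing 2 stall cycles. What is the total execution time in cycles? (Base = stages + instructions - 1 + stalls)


Base cycles = 4 + 21 - 1 = 24
Total stalls = 5 * 2 = 10
Total = 24 + 10 = 34

34


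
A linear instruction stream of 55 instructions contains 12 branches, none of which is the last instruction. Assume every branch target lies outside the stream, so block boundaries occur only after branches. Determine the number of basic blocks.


With no in-sequence branch targets, the leaders are the first instruction plus the instruction after each branch.
Number of basic blocks = branches + 1
= 12 + 1 = 13

13


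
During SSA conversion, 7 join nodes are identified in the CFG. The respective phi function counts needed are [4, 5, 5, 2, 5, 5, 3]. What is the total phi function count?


Total phi functions = sum of phi functions at each join node
= 4 + 5 + 5 + 2 + 5 + 5 + 3 = 29

29


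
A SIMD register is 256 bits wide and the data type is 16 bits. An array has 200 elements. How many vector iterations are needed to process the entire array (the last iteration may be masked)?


Width = 256 / 16 = 16 elements per vector op
Iterations = ceil(200 / 16) = 13

13


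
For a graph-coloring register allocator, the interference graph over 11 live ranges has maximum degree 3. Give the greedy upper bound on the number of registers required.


Greedy coloring never needs more than (max_degree + 1) colors: when coloring a vertex, at most max_degree neighbors are already colored.
Upper bound = 3 + 1 = 4

4


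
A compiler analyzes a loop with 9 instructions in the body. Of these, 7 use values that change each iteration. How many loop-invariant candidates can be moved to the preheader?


Invariant candidates = total - loop-dependent
= 9 - 7 = 2

2


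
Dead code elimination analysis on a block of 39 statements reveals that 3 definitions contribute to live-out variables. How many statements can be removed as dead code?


Dead code = total statements - live definitions
= 39 - 3 = 36

36


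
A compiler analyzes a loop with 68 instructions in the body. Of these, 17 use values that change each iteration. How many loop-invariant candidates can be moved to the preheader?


Invariant candidates = total - loop-dependent
= 68 - 17 = 51

51


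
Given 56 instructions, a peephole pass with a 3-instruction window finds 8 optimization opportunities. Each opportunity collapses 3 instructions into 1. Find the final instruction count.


Each match removes 2 instructions.
Total removed = 8 * 2 = 16
Remaining = 56 - 16 = 40

40


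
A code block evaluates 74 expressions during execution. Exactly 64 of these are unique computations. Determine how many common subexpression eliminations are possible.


CSE count = total expressions - unique expressions
= 74 - 64 = 10

10


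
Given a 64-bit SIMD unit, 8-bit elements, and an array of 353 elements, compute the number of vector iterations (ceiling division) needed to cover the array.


Width = 64 / 8 = 8 elements per vector op
Iterations = ceil(353 / 8) = 45

45


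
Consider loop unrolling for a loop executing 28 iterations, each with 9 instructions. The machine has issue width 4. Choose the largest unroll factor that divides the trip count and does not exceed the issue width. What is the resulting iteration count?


Largest divisor of 28 <= 4 is 4
New iterations = 28 / 4 = 7

7


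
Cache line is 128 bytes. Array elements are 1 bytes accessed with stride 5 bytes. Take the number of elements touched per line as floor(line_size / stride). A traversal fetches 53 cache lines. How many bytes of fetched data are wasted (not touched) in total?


Elements per line = floor(128 / 5) = 25
Bytes used per line = 25 * 1 = 25
Wasted per line = 128 - 25 = 103
Total wasted = 103 * 53 = 5459

5459


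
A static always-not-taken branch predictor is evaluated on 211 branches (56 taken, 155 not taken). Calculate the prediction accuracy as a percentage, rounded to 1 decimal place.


Predictor: always-not-taken
Correct predictions = 155
Accuracy = 155 / 211 * 100 = 73.5%

73.5


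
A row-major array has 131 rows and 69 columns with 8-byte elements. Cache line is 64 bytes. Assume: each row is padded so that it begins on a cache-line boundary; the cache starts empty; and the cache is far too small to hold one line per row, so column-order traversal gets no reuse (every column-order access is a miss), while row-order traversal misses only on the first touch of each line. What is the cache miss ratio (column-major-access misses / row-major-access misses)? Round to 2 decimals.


Each row occupies 69 * 8 = 552 bytes and starts on a line boundary, so it spans ceil(552 / 64) = 9 cache lines.
Row-major traversal misses (one per line touched): 131 * ceil(69 * 8 / 64) = 1179
Column-major traversal misses (no reuse, every access misses): 131 * 69 = 9039
Ratio = 9039 / 1179 = 7.67

7.67


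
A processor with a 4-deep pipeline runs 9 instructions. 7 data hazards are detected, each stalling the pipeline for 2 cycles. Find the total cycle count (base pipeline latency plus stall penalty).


Base cycles = 4 + 9 - 1 = 12
Total stalls = 7 * 2 = 14
Total = 12 + 14 = 26

26


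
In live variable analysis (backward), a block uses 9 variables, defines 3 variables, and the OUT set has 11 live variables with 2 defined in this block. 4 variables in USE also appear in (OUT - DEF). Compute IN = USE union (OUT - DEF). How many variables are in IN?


OUT - DEF: 11 - 2 = 9
|IN| = |USE| + |OUT - DEF| - |USE ∩ (OUT - DEF)| = 9 + 9 - 4 = 14

14


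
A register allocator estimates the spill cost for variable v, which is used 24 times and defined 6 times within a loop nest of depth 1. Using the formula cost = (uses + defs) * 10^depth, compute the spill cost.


uses + defs = 24 + 6 = 30
10^1 = 10
Spill cost = 30 * 10 = 300

300


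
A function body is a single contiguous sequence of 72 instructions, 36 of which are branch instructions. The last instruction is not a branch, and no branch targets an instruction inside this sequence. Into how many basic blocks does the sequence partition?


With no in-sequence branch targets, the leaders are the first instruction plus the instruction after each branch.
Number of basic blocks = branches + 1
= 36 + 1 = 37

37


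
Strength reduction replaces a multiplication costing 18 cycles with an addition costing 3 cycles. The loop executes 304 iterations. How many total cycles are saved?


Per-iteration saving = 18 - 3 = 15
Total saved = 304 * 15 = 4560

4560


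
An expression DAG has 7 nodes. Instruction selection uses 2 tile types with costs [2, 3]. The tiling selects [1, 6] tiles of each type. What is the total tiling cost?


Total cost = sum(count_i * cost_i)
= 1*2 + 6*3
= 20

20


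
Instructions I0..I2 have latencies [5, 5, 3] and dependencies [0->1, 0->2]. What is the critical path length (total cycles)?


Compute longest path through dependency graph: dist(Ik) = max over predecessors of dist + latency(Ik).
dist(I0) = latency 5 = 5
dist(I1) = dist(I0) + 5 = 5 + 5 = 10
dist(I2) = dist(I0) + 3 = 5 + 3 = 8
Critical path = max dist = 10

10


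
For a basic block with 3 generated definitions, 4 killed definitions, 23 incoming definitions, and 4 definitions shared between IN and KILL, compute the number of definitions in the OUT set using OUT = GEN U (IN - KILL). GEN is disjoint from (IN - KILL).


IN - KILL: 23 - 4 = 19 surviving definitions
OUT = GEN + surviving = 3 + 19 = 22

22


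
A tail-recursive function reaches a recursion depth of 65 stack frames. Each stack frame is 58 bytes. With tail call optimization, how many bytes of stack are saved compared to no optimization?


Without TCO: 65 * 58 = 3770 bytes
With TCO: reuse 1 frame = 58 bytes
Savings = 3770 - 58 = 3712

3712


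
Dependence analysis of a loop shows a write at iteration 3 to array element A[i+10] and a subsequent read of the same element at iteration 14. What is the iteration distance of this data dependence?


Distance = read iteration - write iteration
= 14 - 3 = 11

11


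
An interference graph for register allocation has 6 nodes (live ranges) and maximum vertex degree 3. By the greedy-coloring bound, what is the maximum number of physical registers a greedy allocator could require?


Greedy coloring never needs more than (max_degree + 1) colors: when coloring a vertex, at most max_degree neighbors are already colored.
Upper bound = 3 + 1 = 4

4


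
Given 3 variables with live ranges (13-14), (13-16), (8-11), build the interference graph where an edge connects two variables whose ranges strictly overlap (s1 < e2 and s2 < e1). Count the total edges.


Check all pairs for overlapping intervals.
Two intervals (s1,e1) and (s2,e2) overlap if s1 < e2 and s2 < e1.
v0 (13-14) vs v1..v2: overlaps v1 -> 1
v1 (13-16) vs v2: overlaps none -> 0
Total overlapping pairs = 1 + 0 = 1

1


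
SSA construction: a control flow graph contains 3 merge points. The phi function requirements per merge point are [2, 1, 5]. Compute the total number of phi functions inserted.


Total phi functions = sum of phi functions at each join node
= 2 + 1 + 5 = 8

8


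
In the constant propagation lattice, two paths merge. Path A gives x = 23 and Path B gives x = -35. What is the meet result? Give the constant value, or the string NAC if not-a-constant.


Meet operation: if both paths give the same constant, result is that constant; if they differ, result is NAC (not-a-constant).
Path A: 23, Path B: -35 -> differ
Result: not-a-constant -> NAC

NAC


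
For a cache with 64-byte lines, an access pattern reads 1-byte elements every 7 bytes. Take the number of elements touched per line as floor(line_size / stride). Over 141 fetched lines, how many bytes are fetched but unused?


Elements per line = floor(64 / 7) = 9
Bytes used per line = 9 * 1 = 9
Wasted per line = 64 - 9 = 55
Total wasted = 55 * 141 = 7755

7755


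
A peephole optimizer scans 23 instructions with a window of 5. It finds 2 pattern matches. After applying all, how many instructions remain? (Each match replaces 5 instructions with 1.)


Each match removes 4 instructions.
Total removed = 2 * 4 = 8
Remaining = 23 - 8 = 15

15


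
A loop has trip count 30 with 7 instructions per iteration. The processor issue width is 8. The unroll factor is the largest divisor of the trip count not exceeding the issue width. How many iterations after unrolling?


Largest divisor of 30 <= 8 is 6
New iterations = 30 / 6 = 5

5


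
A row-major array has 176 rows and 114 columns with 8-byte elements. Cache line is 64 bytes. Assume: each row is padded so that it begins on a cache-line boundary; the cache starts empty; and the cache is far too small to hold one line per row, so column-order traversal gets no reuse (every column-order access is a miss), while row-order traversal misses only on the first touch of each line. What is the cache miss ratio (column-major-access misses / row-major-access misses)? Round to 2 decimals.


Each row occupies 114 * 8 = 912 bytes and starts on a line boundary, so it spans ceil(912 / 64) = 15 cache lines.
Row-major traversal misses (one per line touched): 176 * ceil(114 * 8 / 64) = 2640
Column-major traversal misses (no reuse, every access misses): 176 * 114 = 20064
Ratio = 20064 / 2640 = 7.6

7.6


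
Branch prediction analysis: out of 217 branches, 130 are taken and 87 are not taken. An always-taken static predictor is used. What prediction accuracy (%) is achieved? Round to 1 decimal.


Predictor: always-taken
Correct predictions = 130
Accuracy = 130 / 217 * 100 = 59.9%

59.9


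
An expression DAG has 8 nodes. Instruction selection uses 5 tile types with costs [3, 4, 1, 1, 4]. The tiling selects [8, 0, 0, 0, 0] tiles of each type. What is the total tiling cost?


Total cost = sum(count_i * cost_i)
= 8*3 + 0*4 + 0*1 + 0*1 + 0*4
= 24

24


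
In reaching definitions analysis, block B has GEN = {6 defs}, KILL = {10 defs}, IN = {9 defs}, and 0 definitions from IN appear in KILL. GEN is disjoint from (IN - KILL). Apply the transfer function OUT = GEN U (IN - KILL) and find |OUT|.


IN - KILL: 9 - 0 = 9 surviving definitions
OUT = GEN + surviving = 6 + 9 = 15

15


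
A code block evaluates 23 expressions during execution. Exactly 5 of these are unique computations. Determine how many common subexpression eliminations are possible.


CSE count = total expressions - unique expressions
= 23 - 5 = 18

18


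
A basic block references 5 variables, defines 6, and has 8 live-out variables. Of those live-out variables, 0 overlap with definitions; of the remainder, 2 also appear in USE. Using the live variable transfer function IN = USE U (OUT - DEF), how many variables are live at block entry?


OUT - DEF: 8 - 0 = 8
|IN| = |USE| + |OUT - DEF| - |USE ∩ (OUT - DEF)| = 5 + 8 - 2 = 11

11


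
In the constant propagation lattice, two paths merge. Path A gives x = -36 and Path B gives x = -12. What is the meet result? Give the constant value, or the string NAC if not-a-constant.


Meet operation: if both paths give the same constant, result is that constant; if they differ, result is NAC (not-a-constant).
Path A: -36, Path B: -12 -> differ
Result: not-a-constant -> NAC

NAC


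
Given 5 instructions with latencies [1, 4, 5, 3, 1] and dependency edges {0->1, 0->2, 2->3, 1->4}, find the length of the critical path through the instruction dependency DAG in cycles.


Compute longest path through dependency graph: dist(Ik) = max over predecessors of dist + latency(Ik).
dist(I0) = latency 1 = 1
dist(I1) = dist(I0) + 4 = 1 + 4 = 5
dist(I2) = dist(I0) + 5 = 1 + 5 = 6
dist(I3) = dist(I2) + 3 = 6 + 3 = 9
dist(I4) = dist(I1) + 1 = 5 + 1 = 6
Critical path = max dist = 9

9


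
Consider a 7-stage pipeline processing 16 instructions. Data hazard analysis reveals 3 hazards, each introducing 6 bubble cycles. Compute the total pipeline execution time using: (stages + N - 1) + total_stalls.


Base cycles = 7 + 16 - 1 = 22
Total stalls = 3 * 6 = 18
Total = 22 + 18 = 40

40


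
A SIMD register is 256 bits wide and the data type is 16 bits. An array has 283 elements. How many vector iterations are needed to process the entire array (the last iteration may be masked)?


Width = 256 / 16 = 16 elements per vector op
Iterations = ceil(283 / 16) = 18

18


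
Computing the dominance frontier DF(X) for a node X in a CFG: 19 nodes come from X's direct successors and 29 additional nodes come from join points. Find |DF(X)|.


DF(X) = direct successor contributions + join point contributions
= 19 + 29 = 48

48


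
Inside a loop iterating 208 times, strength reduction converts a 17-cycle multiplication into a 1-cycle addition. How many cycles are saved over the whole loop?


Per-iteration saving = 17 - 1 = 16
Total saved = 208 * 16 = 3328

3328


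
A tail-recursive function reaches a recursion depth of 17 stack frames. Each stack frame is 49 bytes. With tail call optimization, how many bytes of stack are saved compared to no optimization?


Without TCO: 17 * 49 = 833 bytes
With TCO: reuse 1 frame = 49 bytes
Savings = 833 - 49 = 784

784


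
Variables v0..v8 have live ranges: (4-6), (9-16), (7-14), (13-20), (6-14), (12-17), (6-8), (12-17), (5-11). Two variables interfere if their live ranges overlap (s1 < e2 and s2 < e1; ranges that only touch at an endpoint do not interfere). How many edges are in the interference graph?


Check all pairs for overlapping intervals.
Two intervals (s1,e1) and (s2,e2) overlap if s1 < e2 and s2 < e1.
v0 (4-6) vs v1..v8: overlaps v8 -> 1
v1 (9-16) vs v2..v8: overlaps v2, v3, v4, v5, v7, v8 -> 6
v2 (7-14) vs v3..v8: overlaps v3, v4, v5, v6, v7, v8 -> 6
v3 (13-20) vs v4..v8: overlaps v4, v5, v7 -> 3
v4 (6-14) vs v5..v8: overlaps v5, v6, v7, v8 -> 4
v5 (12-17) vs v6..v8: overlaps v7 -> 1
v6 (6-8) vs v7..v8: overlaps v8 -> 1
v7 (12-17) vs v8: overlaps none -> 0
Total overlapping pairs = 1 + 6 + 6 + 3 + 4 + 1 + 1 + 0 = 22

22


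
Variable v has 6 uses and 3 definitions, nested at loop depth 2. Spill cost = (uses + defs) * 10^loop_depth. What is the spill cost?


uses + defs = 6 + 3 = 9
10^2 = 100
Spill cost = 9 * 100 = 900

900


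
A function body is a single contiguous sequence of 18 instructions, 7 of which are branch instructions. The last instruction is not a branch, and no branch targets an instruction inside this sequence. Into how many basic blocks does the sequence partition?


With no in-sequence branch targets, the leaders are the first instruction plus the instruction after each branch.
Number of basic blocks = branches + 1
= 7 + 1 = 8

8


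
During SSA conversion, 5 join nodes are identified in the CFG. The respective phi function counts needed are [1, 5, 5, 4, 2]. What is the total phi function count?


Total phi functions = sum of phi functions at each join node
= 1 + 5 + 5 + 4 + 2 = 17

17


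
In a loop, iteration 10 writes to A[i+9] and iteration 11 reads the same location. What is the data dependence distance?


Distance = read iteration - write iteration
= 11 - 10 = 1

1


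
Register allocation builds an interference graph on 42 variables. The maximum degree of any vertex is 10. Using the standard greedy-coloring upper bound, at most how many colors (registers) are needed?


Greedy coloring never needs more than (max_degree + 1) colors: when coloring a vertex, at most max_degree neighbors are already colored.
Upper bound = 10 + 1 = 11

11


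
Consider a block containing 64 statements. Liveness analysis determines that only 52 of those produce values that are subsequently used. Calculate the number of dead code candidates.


Dead code = total statements - live definitions
= 64 - 52 = 12

12


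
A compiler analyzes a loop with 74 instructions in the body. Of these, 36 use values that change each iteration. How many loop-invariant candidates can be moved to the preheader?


Invariant candidates = total - loop-dependent
= 74 - 36 = 38

38


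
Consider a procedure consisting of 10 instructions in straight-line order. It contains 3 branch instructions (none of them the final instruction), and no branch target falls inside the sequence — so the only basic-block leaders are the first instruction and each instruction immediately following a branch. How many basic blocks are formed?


With no in-sequence branch targets, the leaders are the first instruction plus the instruction after each branch.
Number of basic blocks = branches + 1
= 3 + 1 = 4

4


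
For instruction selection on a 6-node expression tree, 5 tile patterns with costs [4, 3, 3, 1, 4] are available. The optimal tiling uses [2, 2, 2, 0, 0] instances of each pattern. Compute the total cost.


Total cost = sum(count_i * cost_i)
= 2*4 + 2*3 + 2*3 + 0*1 + 0*4
= 20

20


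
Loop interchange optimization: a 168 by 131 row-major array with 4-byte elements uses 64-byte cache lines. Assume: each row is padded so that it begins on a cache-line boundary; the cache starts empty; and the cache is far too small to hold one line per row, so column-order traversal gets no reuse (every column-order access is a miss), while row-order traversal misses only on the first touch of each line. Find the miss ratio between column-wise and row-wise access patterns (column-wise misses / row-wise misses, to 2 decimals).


Each row occupies 131 * 4 = 524 bytes and starts on a line boundary, so it spans ceil(524 / 64) = 9 cache lines.
Row-major traversal misses (one per line touched): 168 * ceil(131 * 4 / 64) = 1512
Column-major traversal misses (no reuse, every access misses): 168 * 131 = 22008
Ratio = 22008 / 1512 = 14.56

14.56


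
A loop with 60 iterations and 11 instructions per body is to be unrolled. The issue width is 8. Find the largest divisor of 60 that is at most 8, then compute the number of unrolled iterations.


Largest divisor of 60 <= 8 is 6
New iterations = 60 / 6 = 10

10


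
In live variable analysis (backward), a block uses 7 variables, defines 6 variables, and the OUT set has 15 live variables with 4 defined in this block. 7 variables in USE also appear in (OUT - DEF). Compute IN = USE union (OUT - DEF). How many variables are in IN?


OUT - DEF: 15 - 4 = 11
|IN| = |USE| + |OUT - DEF| - |USE ∩ (OUT - DEF)| = 7 + 11 - 7 = 11

11


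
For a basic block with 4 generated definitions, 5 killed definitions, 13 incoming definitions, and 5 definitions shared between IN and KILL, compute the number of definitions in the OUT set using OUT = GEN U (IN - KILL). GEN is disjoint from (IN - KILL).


IN - KILL: 13 - 5 = 8 surviving definitions
OUT = GEN + surviving = 4 + 8 = 12

12


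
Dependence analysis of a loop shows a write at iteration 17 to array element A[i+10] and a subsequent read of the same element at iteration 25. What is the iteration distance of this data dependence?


Distance = read iteration - write iteration
= 25 - 17 = 8

8


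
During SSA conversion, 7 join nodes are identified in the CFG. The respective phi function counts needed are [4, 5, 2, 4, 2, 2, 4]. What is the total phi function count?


Total phi functions = sum of phi functions at each join node
= 4 + 5 + 2 + 4 + 2 + 2 + 4 = 23

23


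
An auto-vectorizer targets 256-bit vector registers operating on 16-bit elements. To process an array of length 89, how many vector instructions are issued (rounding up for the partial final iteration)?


Width = 256 / 16 = 16 elements per vector op
Iterations = ceil(89 / 16) = 6

6


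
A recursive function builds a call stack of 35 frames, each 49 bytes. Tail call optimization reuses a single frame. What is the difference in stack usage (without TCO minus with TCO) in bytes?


Without TCO: 35 * 49 = 1715 bytes
With TCO: reuse 1 frame = 49 bytes
Savings = 1715 - 49 = 1666

1666


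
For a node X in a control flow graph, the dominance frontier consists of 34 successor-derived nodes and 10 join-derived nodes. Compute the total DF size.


DF(X) = direct successor contributions + join point contributions
= 34 + 10 = 44

44


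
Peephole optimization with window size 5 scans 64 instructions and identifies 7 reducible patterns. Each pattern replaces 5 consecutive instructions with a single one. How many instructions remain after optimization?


Each match removes 4 instructions.
Total removed = 7 * 4 = 28
Remaining = 64 - 28 = 36

36


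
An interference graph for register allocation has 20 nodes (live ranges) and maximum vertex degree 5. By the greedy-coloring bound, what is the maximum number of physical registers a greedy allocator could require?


Greedy coloring never needs more than (max_degree + 1) colors: when coloring a vertex, at most max_degree neighbors are already colored.
Upper bound = 5 + 1 = 6

6


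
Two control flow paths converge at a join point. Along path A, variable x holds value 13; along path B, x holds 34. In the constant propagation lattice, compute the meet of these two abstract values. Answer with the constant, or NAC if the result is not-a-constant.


Meet operation: if both paths give the same constant, result is that constant; if they differ, result is NAC (not-a-constant).
Path A: 13, Path B: 34 -> differ
Result: not-a-constant -> NAC

NAC


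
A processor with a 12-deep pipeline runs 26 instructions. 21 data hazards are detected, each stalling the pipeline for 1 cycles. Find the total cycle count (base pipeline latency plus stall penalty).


Base cycles = 12 + 26 - 1 = 37
Total stalls = 21 * 1 = 21
Total = 37 + 21 = 58

58


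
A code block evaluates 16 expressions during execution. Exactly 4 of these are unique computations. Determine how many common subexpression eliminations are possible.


CSE count = total expressions - unique expressions
= 16 - 4 = 12

12


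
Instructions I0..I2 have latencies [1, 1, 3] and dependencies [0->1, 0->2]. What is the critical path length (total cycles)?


Compute longest path through dependency graph: dist(Ik) = max over predecessors of dist + latency(Ik).
dist(I0) = latency 1 = 1
dist(I1) = dist(I0) + 1 = 1 + 1 = 2
dist(I2) = dist(I0) + 3 = 1 + 3 = 4
Critical path = max dist = 4

4


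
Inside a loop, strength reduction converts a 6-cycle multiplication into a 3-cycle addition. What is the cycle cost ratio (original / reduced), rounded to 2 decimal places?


Ratio = mult_cost / add_cost = 6 / 3 = 2.0

2.0


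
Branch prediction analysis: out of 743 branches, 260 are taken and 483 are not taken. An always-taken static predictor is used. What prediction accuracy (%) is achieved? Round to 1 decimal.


Predictor: always-taken
Correct predictions = 260
Accuracy = 260 / 743 * 100 = 35.0%

35.0


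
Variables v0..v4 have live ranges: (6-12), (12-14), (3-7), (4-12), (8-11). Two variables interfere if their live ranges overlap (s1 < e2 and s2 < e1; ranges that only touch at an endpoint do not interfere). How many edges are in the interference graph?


Check all pairs for overlapping intervals.
Two intervals (s1,e1) and (s2,e2) overlap if s1 < e2 and s2 < e1.
v0 (6-12) vs v1..v4: overlaps v2, v3, v4 -> 3
v1 (12-14) vs v2..v4: overlaps none -> 0
v2 (3-7) vs v3..v4: overlaps v3 -> 1
v3 (4-12) vs v4: overlaps v4 -> 1
Total overlapping pairs = 3 + 0 + 1 + 1 = 5

5


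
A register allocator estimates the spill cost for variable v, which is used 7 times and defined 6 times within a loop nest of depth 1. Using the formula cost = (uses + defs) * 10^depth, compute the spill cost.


uses + defs = 7 + 6 = 13
10^1 = 10
Spill cost = 13 * 10 = 130

130


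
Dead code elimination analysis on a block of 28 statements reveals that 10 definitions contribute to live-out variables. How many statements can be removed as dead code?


Dead code = total statements - live definitions
= 28 - 10 = 18

18


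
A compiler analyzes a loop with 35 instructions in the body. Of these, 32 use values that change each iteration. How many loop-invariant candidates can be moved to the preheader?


Invariant candidates = total - loop-dependent
= 35 - 32 = 3

3


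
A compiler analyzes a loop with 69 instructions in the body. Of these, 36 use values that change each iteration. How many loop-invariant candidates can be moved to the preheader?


Invariant candidates = total - loop-dependent
= 69 - 36 = 33

33


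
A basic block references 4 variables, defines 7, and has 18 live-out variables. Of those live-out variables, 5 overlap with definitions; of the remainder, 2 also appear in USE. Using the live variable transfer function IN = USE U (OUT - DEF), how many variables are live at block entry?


OUT - DEF: 18 - 5 = 13
|IN| = |USE| + |OUT - DEF| - |USE ∩ (OUT - DEF)| = 4 + 13 - 2 = 15

15


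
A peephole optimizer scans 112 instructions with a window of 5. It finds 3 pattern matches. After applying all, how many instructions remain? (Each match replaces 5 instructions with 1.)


Each match removes 4 instructions.
Total removed = 3 * 4 = 12
Remaining = 112 - 12 = 100

100


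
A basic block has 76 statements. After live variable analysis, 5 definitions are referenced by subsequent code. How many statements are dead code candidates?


Dead code = total statements - live definitions
= 76 - 5 = 71

71


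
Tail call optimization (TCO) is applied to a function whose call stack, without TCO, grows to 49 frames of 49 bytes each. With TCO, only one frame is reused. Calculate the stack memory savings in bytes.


Without TCO: 49 * 49 = 2401 bytes
With TCO: reuse 1 frame = 49 bytes
Savings = 2401 - 49 = 2352

2352


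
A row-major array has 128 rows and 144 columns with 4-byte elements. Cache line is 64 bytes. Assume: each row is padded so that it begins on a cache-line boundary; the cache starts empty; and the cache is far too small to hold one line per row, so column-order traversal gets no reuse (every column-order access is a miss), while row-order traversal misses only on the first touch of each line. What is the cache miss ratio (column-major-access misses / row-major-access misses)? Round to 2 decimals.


Each row occupies 144 * 4 = 576 bytes and starts on a line boundary, so it spans ceil(576 / 64) = 9 cache lines.
Row-major traversal misses (one per line touched): 128 * ceil(144 * 4 / 64) = 1152
Column-major traversal misses (no reuse, every access misses): 128 * 144 = 18432
Ratio = 18432 / 1152 = 16.0

16.0


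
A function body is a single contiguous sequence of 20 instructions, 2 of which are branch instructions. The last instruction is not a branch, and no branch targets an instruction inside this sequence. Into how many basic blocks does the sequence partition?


With no in-sequence branch targets, the leaders are the first instruction plus the instruction after each branch.
Number of basic blocks = branches + 1
= 2 + 1 = 3

3


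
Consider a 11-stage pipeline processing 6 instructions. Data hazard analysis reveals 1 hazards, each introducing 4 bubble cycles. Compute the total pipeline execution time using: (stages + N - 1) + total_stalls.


Base cycles = 11 + 6 - 1 = 16
Total stalls = 1 * 4 = 4
Total = 16 + 4 = 20

20


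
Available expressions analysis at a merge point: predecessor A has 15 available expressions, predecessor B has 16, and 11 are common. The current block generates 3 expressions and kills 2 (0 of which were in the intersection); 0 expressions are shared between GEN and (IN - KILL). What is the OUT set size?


IN = intersection of predecessors = 11
IN - KILL = 11 - 0 = 11
|OUT| = |GEN| + |IN - KILL| - |GEN ∩ (IN - KILL)| = 3 + 11 - 0 = 14

14


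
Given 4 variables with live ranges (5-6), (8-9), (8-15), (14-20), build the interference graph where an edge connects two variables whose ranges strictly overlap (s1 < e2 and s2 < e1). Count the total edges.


Check all pairs for overlapping intervals.
Two intervals (s1,e1) and (s2,e2) overlap if s1 < e2 and s2 < e1.
v0 (5-6) vs v1..v3: overlaps none -> 0
v1 (8-9) vs v2..v3: overlaps v2 -> 1
v2 (8-15) vs v3: overlaps v3 -> 1
Total overlapping pairs = 0 + 1 + 1 = 2

2


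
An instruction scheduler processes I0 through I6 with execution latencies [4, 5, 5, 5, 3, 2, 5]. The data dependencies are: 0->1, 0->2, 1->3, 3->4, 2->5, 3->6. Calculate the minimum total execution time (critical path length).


Compute longest path through dependency graph: dist(Ik) = max over predecessors of dist + latency(Ik).
dist(I0) = latency 4 = 4
dist(I1) = dist(I0) + 5 = 4 + 5 = 9
dist(I2) = dist(I0) + 5 = 4 + 5 = 9
dist(I3) = dist(I1) + 5 = 9 + 5 = 14
dist(I4) = dist(I3) + 3 = 14 + 3 = 17
dist(I5) = dist(I2) + 2 = 9 + 2 = 11
dist(I6) = dist(I3) + 5 = 14 + 5 = 19
Critical path = max dist = 19

19


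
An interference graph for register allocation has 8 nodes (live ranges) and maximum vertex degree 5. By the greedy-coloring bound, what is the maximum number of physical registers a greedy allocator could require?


Greedy coloring never needs more than (max_degree + 1) colors: when coloring a vertex, at most max_degree neighbors are already colored.
Upper bound = 5 + 1 = 6

6


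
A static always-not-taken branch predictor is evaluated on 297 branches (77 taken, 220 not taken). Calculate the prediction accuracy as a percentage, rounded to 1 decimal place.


Predictor: always-not-taken
Correct predictions = 220
Accuracy = 220 / 297 * 100 = 74.1%

74.1


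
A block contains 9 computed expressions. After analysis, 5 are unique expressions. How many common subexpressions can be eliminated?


CSE count = total expressions - unique expressions
= 9 - 5 = 4

4


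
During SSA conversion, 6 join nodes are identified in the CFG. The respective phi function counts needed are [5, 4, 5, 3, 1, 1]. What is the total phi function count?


Total phi functions = sum of phi functions at each join node
= 5 + 4 + 5 + 3 + 1 + 1 = 19

19


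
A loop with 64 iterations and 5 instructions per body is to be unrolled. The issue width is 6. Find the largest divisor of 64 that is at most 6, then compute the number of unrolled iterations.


Largest divisor of 64 <= 6 is 4
New iterations = 64 / 4 = 16

16


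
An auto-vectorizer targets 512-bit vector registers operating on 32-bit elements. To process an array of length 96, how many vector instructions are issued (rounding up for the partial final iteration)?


Width = 512 / 32 = 16 elements per vector op
Iterations = ceil(96 / 16) = 6

6


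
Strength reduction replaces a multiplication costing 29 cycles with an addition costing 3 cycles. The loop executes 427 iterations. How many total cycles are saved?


Per-iteration saving = 29 - 3 = 26
Total saved = 427 * 26 = 11102

11102


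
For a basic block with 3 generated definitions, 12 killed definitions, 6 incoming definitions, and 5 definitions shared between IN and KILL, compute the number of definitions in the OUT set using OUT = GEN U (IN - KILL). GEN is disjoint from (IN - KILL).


IN - KILL: 6 - 5 = 1 surviving definitions
OUT = GEN + surviving = 3 + 1 = 4

4


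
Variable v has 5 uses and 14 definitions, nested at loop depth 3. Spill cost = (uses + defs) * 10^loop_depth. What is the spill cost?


uses + defs = 5 + 14 = 19
10^3 = 1000
Spill cost = 19 * 1000 = 19000

19000


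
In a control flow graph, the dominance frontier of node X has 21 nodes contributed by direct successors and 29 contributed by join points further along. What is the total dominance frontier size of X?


DF(X) = direct successor contributions + join point contributions
= 21 + 29 = 50

50


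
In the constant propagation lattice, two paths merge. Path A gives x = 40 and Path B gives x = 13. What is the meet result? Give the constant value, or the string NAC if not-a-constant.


Meet operation: if both paths give the same constant, result is that constant; if they differ, result is NAC (not-a-constant).
Path A: 40, Path B: 13 -> differ
Result: not-a-constant -> NAC

NAC


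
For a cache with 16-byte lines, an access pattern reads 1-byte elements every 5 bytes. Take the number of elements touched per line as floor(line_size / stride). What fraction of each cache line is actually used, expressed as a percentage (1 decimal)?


Elements per cache line = floor(16 / 5) = 3
Bytes used = 3 * 1 = 3
Utilization = 3 / 16 * 100 = 18.8%

18.8
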